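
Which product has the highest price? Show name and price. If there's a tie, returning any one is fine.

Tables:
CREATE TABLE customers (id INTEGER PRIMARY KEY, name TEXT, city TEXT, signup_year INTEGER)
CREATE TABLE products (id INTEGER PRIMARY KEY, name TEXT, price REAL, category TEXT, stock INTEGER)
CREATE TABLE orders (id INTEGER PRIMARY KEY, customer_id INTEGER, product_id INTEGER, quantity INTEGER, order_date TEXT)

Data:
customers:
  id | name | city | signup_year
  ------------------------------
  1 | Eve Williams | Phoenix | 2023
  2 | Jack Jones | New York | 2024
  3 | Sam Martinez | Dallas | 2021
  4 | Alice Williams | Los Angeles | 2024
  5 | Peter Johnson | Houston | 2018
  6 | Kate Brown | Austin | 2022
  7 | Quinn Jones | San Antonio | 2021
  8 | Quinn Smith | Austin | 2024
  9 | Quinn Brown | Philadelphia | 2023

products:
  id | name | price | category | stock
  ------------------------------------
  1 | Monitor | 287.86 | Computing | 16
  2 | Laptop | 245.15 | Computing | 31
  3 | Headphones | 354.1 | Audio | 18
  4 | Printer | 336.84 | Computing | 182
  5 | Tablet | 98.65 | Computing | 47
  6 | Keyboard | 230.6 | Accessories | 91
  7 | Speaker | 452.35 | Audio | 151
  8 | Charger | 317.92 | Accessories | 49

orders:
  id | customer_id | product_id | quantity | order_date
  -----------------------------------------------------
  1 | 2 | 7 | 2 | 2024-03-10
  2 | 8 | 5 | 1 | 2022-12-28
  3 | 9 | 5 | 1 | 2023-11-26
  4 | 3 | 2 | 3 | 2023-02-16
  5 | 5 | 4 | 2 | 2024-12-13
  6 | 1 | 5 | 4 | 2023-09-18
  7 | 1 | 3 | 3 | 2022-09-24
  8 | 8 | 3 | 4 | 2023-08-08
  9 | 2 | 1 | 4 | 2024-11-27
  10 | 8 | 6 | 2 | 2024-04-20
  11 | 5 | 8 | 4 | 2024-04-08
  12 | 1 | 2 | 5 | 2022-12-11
SELECT name, price FROM products ORDER BY price DESC LIMIT 1

Execution result:
name | price
Speaker | 452.35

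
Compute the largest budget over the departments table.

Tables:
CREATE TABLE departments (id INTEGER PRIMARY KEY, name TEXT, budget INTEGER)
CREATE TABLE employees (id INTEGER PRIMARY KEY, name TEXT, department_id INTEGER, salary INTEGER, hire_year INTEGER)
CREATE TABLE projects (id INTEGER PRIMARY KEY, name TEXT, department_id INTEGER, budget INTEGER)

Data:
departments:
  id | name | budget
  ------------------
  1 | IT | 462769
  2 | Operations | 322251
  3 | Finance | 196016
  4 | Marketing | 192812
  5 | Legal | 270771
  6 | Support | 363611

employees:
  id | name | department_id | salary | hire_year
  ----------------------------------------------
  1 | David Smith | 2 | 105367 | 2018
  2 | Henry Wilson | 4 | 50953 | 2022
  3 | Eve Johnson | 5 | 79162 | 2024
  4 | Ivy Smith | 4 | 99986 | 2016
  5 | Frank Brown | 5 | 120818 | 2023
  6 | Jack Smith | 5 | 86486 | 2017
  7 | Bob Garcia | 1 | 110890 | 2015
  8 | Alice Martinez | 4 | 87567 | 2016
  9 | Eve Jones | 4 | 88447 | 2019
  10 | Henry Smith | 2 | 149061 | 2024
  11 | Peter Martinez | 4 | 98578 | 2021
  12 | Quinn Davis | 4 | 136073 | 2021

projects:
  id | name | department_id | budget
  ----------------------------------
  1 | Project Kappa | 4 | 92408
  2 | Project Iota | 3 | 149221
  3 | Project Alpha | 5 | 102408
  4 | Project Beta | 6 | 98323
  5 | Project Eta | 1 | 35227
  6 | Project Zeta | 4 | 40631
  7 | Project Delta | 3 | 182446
SELECT MAX(budget) FROM departments

Execution result:
462769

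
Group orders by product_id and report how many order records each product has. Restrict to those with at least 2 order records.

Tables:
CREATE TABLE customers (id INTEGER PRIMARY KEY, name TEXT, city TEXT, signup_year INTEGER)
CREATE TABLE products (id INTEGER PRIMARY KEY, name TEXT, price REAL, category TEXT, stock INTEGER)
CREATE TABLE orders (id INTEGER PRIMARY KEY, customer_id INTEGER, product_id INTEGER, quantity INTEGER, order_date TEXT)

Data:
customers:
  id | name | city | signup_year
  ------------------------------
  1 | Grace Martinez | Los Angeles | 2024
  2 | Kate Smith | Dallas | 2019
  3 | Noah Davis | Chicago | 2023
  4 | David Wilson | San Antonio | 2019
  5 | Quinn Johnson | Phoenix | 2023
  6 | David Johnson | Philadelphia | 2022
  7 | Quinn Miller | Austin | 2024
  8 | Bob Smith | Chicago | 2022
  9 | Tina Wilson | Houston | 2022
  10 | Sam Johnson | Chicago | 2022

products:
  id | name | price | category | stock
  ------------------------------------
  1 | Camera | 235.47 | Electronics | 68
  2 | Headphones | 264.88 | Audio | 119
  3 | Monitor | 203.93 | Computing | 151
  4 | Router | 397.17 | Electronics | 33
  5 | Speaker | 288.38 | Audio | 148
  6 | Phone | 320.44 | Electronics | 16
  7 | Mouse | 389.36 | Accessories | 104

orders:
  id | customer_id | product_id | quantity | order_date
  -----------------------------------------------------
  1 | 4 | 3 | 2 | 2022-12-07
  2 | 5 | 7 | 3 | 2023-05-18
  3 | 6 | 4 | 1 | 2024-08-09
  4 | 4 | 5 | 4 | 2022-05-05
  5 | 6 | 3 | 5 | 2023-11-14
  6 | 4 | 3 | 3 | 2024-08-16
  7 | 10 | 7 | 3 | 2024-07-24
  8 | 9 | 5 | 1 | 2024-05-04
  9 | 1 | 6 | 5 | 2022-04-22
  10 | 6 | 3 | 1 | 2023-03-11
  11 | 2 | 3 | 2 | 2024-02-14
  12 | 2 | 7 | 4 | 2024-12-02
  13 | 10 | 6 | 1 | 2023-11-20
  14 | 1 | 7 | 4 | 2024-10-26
SELECT product_id, COUNT(*) AS order_count FROM orders GROUP BY product_id HAVING COUNT(*) >= 2

Execution result:
product_id | order_count
3 | 5
5 | 2
6 | 2
7 | 4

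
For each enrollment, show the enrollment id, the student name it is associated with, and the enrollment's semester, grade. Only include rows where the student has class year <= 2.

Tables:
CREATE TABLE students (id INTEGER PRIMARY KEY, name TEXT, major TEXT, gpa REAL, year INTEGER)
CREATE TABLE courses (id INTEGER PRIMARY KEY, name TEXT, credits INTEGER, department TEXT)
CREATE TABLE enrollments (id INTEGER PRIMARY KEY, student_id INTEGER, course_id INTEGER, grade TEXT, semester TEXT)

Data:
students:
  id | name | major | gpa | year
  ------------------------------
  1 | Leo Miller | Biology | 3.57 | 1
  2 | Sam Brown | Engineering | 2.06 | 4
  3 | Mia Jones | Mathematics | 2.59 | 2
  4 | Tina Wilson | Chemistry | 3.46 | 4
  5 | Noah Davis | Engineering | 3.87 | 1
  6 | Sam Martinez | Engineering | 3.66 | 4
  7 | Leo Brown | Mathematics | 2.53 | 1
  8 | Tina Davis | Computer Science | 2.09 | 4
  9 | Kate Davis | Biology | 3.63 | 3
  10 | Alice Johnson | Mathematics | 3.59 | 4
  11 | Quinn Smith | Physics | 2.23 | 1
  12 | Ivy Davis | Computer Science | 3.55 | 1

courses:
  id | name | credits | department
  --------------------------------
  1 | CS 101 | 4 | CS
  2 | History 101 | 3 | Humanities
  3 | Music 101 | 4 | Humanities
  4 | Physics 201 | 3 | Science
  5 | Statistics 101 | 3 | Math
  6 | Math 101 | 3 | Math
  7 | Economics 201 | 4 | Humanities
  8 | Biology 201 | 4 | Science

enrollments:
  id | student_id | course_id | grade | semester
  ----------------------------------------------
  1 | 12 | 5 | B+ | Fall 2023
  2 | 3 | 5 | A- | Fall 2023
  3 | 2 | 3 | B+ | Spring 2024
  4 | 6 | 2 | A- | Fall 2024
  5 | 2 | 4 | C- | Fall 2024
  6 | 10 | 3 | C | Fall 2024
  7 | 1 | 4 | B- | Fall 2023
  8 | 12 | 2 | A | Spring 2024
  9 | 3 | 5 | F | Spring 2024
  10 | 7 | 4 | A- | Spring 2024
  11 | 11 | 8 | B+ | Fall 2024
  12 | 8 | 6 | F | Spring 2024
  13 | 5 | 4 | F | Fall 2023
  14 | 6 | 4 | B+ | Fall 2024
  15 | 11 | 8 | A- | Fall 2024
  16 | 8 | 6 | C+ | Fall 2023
SELECT c.id, p.name AS student, c.semester, c.grade FROM enrollments c JOIN students p ON c.student_id = p.id WHERE p.year <= 2

Execution result:
id | student | semester | grade
1 | Ivy Davis | Fall 2023 | B+
2 | Mia Jones | Fall 2023 | A-
7 | Leo Miller | Fall 2023 | B-
8 | Ivy Davis | Spring 2024 | A
9 | Mia Jones | Spring 2024 | F
10 | Leo Brown | Spring 2024 | A-
11 | Quinn Smith | Fall 2024 | B+
13 | Noah Davis | Fall 2023 | F
15 | Quinn Smith | Fall 2024 | A-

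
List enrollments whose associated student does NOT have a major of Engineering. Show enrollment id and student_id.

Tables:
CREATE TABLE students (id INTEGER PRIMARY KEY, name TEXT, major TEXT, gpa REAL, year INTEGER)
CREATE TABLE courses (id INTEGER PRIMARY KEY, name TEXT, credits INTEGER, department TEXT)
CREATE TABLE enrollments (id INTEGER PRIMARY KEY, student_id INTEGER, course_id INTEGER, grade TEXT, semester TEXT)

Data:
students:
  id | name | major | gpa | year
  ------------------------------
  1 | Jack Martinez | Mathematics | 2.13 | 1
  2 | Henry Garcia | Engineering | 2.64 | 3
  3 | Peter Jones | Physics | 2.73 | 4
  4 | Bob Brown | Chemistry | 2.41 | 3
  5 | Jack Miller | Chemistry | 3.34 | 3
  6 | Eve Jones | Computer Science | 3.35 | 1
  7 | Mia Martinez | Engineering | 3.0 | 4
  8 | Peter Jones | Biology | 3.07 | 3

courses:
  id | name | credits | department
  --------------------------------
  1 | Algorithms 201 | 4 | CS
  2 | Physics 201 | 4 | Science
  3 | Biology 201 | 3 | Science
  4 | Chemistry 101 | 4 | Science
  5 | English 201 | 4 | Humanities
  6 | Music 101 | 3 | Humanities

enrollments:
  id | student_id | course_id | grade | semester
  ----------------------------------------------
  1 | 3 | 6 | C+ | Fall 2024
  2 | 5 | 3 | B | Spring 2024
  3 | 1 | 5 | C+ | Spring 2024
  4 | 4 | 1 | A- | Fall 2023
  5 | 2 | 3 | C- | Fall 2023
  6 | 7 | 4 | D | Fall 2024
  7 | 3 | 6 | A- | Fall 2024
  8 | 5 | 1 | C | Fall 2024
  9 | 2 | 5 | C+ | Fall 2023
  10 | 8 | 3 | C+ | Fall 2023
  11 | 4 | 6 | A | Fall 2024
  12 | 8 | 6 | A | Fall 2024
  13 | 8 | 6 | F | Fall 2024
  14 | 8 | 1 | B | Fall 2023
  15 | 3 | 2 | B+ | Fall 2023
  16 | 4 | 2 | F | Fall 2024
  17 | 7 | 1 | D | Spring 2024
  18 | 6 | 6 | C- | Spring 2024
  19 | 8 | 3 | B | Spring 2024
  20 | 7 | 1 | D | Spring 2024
SELECT id, student_id FROM enrollments WHERE student_id NOT IN (SELECT id FROM students WHERE major = 'Engineering')

Execution result:
id | student_id
1 | 3
2 | 5
3 | 1
4 | 4
7 | 3
8 | 5
10 | 8
11 | 4
12 | 8
13 | 8
14 | 8
15 | 3
16 | 4
18 | 6
19 | 8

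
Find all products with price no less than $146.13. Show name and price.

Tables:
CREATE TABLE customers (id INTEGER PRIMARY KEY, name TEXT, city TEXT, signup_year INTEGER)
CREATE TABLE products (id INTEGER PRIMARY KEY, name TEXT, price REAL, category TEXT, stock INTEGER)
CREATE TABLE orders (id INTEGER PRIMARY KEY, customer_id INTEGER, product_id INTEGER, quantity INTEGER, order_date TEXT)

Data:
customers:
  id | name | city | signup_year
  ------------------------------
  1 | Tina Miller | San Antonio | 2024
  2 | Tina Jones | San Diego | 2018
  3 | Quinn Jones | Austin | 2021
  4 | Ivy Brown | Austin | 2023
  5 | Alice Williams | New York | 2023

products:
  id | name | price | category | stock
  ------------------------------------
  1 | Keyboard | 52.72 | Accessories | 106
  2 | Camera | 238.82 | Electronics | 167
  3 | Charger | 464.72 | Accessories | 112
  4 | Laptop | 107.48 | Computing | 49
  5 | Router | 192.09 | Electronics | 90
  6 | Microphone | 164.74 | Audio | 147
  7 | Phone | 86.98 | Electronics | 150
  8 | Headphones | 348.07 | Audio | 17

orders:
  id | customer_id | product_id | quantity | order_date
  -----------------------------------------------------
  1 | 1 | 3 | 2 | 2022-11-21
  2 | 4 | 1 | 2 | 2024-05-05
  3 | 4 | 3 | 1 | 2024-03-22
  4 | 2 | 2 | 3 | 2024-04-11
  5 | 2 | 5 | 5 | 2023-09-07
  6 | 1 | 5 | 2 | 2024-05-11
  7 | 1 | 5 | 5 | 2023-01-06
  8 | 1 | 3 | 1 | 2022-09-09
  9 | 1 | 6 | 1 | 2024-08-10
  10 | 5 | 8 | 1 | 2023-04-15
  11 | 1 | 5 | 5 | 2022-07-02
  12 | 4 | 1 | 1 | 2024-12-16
SELECT name, price FROM products WHERE price >= 146.13

Execution result:
name | price
Camera | 238.82
Charger | 464.72
Router | 192.09
Microphone | 164.74
Headphones | 348.07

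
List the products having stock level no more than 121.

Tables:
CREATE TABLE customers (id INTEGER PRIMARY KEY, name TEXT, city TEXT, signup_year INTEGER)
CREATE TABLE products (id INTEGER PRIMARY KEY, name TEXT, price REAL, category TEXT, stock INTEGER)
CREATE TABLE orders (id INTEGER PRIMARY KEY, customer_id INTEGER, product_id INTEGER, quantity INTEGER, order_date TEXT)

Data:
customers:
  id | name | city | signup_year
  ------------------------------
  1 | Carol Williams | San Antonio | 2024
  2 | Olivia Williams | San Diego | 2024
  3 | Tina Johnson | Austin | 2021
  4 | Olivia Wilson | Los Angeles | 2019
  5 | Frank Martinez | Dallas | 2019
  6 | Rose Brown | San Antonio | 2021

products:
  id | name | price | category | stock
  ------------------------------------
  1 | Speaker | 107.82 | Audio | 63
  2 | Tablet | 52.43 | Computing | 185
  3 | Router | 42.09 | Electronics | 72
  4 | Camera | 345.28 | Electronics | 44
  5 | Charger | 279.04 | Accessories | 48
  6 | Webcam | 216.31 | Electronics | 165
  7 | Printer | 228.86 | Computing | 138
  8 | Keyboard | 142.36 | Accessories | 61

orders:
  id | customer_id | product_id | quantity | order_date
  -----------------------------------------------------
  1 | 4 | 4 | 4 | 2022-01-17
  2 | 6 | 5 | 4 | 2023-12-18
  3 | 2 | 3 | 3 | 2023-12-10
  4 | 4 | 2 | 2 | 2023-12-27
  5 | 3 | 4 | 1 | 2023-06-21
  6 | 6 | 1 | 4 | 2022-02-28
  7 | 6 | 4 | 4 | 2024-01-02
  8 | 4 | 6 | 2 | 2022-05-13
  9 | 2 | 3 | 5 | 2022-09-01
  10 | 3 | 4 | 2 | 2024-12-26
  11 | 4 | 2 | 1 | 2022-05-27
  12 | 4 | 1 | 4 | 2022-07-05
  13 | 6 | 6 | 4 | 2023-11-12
SELECT name, stock FROM products WHERE stock <= 121

Execution result:
name | stock
Speaker | 63
Router | 72
Camera | 44
Charger | 48
Keyboard | 61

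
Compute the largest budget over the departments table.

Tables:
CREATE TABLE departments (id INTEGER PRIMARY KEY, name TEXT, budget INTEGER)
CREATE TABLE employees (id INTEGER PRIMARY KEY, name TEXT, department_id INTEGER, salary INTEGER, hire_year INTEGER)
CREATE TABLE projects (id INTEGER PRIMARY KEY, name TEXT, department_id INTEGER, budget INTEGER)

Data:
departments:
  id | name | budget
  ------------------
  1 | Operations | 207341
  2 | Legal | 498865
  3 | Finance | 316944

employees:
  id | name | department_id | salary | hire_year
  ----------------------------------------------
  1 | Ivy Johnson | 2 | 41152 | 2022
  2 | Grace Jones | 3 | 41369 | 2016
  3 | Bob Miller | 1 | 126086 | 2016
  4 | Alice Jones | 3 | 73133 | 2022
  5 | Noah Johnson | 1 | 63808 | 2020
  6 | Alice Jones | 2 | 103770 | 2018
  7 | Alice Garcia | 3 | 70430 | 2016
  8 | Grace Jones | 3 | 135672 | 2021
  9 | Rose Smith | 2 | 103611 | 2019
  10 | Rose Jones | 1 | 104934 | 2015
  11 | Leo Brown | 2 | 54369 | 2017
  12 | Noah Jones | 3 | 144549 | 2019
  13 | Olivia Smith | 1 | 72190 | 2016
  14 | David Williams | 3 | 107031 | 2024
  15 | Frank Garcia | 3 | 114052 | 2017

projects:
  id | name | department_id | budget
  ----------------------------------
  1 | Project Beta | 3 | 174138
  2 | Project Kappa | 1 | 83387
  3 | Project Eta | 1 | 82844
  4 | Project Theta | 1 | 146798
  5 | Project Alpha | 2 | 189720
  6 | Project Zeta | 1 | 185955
SELECT MAX(budget) FROM departments

Execution result:
498865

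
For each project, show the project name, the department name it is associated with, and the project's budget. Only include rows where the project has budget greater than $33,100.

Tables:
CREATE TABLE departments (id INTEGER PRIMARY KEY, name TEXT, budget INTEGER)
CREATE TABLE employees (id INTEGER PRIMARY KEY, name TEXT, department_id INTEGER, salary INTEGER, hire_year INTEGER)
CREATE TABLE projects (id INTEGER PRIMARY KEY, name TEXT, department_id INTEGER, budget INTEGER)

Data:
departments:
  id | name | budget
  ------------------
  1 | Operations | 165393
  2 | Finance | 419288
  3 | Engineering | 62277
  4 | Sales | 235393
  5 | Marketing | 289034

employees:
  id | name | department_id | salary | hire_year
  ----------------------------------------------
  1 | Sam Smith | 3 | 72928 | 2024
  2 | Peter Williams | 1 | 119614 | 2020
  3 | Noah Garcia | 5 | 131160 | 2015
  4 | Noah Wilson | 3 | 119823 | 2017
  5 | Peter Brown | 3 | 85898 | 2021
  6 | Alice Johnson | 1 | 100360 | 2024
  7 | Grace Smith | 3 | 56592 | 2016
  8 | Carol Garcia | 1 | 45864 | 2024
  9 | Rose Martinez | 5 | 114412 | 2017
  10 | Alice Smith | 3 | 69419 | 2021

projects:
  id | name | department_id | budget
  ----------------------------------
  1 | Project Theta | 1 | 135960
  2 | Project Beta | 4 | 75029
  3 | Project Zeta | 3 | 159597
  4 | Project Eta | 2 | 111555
SELECT c.name, p.name AS department, c.budget FROM projects c JOIN departments p ON c.department_id = p.id WHERE c.budget > 33100

Execution result:
name | department | budget
Project Theta | Operations | 135960
Project Beta | Sales | 75029
Project Zeta | Engineering | 159597
Project Eta | Finance | 111555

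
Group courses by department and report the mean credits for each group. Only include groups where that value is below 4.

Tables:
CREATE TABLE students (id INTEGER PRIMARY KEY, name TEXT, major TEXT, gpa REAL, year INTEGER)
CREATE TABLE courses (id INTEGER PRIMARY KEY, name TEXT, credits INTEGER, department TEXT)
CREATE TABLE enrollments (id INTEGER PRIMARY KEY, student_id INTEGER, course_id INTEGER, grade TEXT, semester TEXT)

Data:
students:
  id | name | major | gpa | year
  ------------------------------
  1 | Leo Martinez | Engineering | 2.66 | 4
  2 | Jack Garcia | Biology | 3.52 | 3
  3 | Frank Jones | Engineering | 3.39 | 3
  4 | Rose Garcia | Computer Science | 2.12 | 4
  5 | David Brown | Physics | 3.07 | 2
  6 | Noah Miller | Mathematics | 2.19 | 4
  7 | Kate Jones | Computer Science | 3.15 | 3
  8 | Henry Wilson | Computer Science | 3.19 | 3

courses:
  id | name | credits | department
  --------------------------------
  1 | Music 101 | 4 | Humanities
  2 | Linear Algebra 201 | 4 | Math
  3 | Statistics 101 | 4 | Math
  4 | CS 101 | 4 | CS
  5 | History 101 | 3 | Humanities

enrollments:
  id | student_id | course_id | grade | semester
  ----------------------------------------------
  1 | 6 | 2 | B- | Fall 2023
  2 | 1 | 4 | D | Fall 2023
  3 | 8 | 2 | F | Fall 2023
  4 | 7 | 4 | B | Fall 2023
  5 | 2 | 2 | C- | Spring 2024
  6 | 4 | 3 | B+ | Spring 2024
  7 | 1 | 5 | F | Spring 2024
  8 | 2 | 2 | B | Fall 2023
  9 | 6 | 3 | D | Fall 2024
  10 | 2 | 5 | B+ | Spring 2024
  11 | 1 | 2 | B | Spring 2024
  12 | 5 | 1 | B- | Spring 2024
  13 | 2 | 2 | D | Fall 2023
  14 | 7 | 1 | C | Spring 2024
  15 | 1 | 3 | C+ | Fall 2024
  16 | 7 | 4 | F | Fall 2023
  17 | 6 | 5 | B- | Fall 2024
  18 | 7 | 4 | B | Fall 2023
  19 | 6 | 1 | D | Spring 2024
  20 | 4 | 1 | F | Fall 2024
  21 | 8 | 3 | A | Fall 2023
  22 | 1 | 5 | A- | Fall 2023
SELECT department, AVG(credits) AS avg_credits FROM courses GROUP BY department HAVING AVG(credits) < 4

Execution result:
department | avg_credits
Humanities | 3.50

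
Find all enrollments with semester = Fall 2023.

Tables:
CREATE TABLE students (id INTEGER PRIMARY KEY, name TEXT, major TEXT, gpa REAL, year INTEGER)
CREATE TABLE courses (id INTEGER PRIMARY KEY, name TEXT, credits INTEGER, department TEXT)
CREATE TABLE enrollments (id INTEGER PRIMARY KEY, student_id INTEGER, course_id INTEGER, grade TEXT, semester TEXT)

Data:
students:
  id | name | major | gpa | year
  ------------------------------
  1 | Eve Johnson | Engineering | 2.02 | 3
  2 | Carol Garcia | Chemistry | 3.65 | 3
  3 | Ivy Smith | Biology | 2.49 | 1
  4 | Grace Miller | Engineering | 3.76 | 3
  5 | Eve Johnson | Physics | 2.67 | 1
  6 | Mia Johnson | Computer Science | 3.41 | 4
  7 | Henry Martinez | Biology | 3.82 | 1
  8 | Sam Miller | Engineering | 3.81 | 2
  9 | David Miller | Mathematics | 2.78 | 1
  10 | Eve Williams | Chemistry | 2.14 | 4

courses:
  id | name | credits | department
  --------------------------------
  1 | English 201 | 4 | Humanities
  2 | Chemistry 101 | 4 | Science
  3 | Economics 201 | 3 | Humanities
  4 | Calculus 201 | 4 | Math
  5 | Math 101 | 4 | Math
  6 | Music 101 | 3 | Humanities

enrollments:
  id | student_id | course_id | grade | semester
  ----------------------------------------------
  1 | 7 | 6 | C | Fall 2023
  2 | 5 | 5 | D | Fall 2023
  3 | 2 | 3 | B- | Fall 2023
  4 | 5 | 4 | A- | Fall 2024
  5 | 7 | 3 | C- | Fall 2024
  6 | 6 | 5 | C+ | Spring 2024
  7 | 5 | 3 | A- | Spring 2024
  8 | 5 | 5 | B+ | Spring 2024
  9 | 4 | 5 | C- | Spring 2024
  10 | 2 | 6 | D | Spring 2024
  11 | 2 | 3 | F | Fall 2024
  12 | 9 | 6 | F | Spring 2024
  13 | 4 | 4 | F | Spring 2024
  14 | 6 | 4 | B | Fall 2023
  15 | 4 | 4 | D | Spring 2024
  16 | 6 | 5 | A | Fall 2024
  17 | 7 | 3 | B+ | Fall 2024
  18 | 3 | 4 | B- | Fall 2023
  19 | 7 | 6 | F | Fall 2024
SELECT id, semester FROM enrollments WHERE semester = 'Fall 2023'

Execution result:
id | semester
1 | Fall 2023
2 | Fall 2023
3 | Fall 2023
14 | Fall 2023
18 | Fall 2023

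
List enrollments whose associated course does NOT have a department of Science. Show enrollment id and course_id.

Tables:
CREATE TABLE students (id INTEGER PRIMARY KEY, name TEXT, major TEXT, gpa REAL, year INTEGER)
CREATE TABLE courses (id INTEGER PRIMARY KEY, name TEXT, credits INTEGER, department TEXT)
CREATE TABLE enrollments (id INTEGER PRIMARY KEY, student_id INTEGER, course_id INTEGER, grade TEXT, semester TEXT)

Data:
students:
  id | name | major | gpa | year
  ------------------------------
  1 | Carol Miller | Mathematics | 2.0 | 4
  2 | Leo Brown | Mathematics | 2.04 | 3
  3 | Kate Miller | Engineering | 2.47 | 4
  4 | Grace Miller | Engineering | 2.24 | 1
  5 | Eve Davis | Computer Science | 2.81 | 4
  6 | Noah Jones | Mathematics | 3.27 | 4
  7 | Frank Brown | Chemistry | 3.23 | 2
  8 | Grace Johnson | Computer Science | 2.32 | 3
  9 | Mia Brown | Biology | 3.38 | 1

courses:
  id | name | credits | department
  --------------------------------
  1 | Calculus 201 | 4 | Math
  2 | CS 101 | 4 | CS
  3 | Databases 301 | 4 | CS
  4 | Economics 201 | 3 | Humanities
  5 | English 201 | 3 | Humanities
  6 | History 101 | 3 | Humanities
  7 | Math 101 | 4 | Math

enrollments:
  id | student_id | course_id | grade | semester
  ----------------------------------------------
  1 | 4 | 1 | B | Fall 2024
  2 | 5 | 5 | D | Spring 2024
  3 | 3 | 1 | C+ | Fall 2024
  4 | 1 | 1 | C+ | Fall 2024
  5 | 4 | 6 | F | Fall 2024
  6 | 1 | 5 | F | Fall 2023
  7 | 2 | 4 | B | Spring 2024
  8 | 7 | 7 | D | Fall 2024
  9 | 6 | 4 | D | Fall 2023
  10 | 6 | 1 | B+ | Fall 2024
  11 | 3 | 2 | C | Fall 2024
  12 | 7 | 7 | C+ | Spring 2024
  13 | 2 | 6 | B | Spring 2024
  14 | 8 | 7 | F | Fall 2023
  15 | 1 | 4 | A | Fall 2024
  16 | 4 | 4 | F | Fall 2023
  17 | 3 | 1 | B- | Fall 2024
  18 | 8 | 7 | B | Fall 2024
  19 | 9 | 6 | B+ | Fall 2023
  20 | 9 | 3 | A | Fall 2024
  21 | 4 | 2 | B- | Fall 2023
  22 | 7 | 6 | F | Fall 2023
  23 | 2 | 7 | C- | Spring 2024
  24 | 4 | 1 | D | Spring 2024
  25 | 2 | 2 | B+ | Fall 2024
SELECT id, course_id FROM enrollments WHERE course_id NOT IN (SELECT id FROM courses WHERE department = 'Science')

Execution result:
id | course_id
1 | 1
2 | 5
3 | 1
4 | 1
5 | 6
6 | 5
7 | 4
8 | 7
9 | 4
10 | 1
11 | 2
12 | 7
13 | 6
14 | 7
15 | 4
16 | 4
17 | 1
18 | 7
19 | 6
20 | 3
21 | 2
22 | 6
23 | 7
24 | 1
25 | 2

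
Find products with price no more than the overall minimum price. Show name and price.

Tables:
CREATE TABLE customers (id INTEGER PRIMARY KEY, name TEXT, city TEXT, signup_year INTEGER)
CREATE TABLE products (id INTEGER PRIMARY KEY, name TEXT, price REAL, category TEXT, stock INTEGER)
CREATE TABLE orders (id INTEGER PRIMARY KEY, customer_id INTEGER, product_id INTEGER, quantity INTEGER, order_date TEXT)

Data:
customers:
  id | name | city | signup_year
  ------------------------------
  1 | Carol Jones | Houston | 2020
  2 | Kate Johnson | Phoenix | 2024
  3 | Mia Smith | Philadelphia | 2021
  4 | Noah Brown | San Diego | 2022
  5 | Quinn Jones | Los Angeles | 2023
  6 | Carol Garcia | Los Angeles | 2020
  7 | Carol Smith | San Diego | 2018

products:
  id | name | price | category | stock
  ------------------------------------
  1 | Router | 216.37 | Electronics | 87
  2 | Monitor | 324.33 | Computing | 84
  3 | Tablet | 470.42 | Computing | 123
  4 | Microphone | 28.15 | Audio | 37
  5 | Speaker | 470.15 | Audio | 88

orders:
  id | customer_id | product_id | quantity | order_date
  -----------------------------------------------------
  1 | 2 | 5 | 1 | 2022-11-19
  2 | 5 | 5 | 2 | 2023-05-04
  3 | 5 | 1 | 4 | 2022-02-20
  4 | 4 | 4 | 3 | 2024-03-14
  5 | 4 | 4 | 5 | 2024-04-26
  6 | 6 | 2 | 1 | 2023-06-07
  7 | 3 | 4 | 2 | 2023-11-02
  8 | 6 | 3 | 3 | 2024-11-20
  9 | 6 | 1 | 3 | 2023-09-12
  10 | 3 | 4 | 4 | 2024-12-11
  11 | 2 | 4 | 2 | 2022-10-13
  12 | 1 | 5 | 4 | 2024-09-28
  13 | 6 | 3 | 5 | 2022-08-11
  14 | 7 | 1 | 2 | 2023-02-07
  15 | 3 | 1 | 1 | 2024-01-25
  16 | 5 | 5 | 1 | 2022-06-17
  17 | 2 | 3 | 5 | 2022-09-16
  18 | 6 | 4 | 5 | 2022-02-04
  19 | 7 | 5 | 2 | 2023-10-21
SELECT name, price FROM products WHERE price <= (SELECT MIN(price) FROM products)

Execution result:
name | price
Microphone | 28.15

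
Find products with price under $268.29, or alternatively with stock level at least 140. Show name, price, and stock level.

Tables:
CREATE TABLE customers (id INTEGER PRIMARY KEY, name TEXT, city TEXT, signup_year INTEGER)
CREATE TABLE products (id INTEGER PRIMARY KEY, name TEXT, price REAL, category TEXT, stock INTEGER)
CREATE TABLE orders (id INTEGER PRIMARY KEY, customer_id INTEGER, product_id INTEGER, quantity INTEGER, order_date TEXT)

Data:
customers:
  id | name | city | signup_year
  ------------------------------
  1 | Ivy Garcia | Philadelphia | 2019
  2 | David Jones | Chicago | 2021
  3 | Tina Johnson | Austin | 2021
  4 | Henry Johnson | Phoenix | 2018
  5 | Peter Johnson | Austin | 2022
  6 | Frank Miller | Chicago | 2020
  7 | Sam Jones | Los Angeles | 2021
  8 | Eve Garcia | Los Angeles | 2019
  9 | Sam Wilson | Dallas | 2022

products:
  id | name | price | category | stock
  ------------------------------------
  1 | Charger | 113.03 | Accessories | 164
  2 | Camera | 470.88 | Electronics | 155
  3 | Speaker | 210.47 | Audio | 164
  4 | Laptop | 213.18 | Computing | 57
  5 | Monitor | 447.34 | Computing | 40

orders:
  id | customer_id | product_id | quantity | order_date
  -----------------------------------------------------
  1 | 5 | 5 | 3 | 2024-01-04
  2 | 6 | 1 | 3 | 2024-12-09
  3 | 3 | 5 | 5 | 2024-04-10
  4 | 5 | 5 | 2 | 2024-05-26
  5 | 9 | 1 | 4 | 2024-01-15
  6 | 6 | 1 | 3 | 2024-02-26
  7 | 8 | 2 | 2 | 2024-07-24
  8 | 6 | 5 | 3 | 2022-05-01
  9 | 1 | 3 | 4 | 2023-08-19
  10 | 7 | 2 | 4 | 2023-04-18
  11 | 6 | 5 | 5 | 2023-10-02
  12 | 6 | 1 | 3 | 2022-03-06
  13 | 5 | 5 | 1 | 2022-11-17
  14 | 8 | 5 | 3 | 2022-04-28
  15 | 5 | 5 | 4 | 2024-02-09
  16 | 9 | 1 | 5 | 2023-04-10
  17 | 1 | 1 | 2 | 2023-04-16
SELECT name, price, stock FROM products WHERE price < 268.29 OR stock >= 140

Execution result:
name | price | stock
Charger | 113.03 | 164
Camera | 470.88 | 155
Speaker | 210.47 | 164
Laptop | 213.18 | 57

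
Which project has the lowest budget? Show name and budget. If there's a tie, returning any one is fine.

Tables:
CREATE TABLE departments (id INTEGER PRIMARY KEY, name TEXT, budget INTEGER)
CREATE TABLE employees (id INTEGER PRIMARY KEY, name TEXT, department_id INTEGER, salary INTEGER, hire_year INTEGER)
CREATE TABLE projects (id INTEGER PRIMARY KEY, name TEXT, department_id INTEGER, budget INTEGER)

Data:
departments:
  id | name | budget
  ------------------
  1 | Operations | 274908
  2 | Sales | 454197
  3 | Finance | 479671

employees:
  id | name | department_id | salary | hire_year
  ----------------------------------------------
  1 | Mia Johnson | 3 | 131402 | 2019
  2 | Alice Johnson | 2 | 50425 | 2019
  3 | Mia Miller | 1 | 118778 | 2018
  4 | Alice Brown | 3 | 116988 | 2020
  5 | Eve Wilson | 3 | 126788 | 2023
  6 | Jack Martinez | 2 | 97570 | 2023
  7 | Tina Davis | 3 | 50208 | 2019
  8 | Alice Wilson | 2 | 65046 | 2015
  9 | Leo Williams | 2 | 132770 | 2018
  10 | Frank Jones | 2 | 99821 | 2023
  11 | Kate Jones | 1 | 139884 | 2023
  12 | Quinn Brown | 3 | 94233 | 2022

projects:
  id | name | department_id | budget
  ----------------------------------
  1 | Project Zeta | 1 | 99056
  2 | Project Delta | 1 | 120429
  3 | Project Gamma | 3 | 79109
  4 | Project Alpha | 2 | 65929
SELECT name, budget FROM projects ORDER BY budget ASC LIMIT 1

Execution result:
name | budget
Project Alpha | 65929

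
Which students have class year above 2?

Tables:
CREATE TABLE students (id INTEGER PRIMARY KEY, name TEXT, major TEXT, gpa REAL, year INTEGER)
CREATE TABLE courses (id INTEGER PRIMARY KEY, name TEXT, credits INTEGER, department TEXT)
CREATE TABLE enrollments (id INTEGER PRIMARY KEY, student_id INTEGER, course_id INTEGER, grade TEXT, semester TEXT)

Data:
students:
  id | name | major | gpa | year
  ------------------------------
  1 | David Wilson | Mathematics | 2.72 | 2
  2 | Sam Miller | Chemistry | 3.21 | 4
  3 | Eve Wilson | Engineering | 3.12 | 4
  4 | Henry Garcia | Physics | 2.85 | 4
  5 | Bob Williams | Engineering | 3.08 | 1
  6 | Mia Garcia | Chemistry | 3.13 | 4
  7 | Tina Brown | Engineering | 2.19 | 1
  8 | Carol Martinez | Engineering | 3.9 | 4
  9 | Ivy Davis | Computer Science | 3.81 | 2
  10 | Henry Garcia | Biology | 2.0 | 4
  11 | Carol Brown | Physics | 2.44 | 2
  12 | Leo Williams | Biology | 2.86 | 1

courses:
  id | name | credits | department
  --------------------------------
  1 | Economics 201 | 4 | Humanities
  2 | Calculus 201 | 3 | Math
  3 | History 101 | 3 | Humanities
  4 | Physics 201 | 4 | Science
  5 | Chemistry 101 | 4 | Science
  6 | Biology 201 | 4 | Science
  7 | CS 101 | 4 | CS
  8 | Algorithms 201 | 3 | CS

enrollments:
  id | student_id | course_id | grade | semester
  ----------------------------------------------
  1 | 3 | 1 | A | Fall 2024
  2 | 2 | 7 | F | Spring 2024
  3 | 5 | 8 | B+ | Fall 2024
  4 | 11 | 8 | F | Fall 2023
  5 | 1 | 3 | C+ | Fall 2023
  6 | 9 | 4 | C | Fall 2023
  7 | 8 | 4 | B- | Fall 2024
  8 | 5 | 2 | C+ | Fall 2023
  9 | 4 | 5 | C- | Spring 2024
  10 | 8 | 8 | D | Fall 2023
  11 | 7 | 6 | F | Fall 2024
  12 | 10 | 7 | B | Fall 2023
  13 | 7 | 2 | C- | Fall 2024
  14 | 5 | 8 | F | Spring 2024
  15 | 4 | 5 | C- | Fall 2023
SELECT name, year FROM students WHERE year > 2

Execution result:
name | year
Sam Miller | 4
Eve Wilson | 4
Henry Garcia | 4
Mia Garcia | 4
Carol Martinez | 4
Henry Garcia | 4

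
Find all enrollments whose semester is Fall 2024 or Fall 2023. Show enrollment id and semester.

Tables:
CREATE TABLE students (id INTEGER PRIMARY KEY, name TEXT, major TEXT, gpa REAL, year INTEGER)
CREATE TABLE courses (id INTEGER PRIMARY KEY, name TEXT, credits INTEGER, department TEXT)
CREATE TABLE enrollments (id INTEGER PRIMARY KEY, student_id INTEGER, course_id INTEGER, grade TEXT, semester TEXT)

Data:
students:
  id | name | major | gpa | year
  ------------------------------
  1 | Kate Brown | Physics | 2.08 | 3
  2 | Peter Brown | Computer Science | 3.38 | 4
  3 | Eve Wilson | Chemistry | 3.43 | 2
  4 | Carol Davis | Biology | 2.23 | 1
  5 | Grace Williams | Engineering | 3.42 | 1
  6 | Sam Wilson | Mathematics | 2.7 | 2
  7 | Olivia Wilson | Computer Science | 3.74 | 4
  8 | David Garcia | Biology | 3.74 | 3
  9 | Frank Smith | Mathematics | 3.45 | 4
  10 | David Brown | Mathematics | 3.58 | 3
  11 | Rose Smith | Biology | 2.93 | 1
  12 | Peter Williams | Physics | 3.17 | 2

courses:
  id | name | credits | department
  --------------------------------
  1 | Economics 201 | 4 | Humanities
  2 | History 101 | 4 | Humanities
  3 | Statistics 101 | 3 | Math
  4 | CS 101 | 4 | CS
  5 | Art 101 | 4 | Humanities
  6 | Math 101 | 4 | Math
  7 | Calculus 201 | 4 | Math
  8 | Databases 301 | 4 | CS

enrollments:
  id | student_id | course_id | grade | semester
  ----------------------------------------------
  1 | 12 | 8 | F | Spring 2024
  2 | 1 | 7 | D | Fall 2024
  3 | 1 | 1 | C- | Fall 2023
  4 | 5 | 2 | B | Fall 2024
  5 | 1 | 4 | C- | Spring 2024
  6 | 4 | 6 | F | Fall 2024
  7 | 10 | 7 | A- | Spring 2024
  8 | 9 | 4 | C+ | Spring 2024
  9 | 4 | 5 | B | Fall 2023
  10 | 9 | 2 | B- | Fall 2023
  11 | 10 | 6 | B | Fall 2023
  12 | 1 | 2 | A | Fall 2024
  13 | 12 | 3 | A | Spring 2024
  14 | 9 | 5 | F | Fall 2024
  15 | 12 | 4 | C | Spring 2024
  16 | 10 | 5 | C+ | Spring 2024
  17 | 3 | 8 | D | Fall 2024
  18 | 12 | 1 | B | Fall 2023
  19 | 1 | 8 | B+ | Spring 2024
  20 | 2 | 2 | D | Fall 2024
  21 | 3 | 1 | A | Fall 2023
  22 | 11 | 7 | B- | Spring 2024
SELECT id, semester FROM enrollments WHERE semester IN ('Fall 2024', 'Fall 2023')

Execution result:
id | semester
2 | Fall 2024
3 | Fall 2023
4 | Fall 2024
6 | Fall 2024
9 | Fall 2023
10 | Fall 2023
11 | Fall 2023
12 | Fall 2024
14 | Fall 2024
17 | Fall 2024
18 | Fall 2023
20 | Fall 2024
21 | Fall 2023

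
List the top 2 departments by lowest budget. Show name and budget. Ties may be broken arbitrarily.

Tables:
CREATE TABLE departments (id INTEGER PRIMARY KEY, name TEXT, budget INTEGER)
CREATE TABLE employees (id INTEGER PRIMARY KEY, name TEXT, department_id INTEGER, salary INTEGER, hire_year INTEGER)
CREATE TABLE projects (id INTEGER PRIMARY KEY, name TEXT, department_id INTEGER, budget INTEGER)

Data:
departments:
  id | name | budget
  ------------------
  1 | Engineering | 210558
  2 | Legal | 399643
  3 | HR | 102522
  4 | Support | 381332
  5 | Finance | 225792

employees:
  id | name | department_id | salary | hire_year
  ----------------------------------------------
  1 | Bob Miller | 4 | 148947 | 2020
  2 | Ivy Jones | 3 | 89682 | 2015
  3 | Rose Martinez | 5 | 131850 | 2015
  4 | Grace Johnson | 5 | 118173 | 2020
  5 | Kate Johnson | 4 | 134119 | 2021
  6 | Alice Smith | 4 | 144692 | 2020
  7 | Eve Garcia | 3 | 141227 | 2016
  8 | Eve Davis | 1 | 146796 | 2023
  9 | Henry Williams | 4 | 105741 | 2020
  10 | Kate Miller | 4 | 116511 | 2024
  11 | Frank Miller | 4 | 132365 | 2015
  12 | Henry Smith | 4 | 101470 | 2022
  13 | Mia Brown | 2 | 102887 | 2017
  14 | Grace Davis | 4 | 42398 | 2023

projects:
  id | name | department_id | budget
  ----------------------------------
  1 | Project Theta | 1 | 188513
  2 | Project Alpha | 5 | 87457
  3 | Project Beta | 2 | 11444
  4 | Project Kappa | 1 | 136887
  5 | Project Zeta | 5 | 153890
SELECT name, budget FROM departments ORDER BY budget ASC LIMIT 2

Execution result:
name | budget
HR | 102522
Engineering | 210558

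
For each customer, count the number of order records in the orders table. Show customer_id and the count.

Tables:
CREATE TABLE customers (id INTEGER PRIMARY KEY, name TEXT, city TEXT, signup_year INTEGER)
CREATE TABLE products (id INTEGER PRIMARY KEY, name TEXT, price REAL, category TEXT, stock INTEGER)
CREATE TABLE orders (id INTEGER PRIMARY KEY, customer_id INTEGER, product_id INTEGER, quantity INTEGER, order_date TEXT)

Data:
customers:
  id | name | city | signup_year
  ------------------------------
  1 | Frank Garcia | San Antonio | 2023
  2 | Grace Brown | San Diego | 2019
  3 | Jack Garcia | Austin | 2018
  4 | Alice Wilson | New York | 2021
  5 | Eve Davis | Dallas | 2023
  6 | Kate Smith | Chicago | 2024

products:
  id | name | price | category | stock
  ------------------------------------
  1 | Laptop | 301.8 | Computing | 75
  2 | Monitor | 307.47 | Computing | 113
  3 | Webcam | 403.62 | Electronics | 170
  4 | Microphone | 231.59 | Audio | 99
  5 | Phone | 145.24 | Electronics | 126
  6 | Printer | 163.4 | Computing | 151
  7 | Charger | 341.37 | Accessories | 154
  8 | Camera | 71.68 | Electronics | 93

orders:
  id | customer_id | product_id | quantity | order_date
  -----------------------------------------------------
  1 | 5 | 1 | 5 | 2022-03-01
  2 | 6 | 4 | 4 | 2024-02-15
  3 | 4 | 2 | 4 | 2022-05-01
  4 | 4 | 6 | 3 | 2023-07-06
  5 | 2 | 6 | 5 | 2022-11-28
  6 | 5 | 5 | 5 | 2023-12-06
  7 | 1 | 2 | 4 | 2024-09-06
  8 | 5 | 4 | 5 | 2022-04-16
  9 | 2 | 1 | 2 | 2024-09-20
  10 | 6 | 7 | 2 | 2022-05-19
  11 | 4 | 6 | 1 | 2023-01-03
SELECT customer_id, COUNT(*) AS order_count FROM orders GROUP BY customer_id

Execution result:
customer_id | order_count
1 | 1
2 | 2
4 | 3
5 | 3
6 | 2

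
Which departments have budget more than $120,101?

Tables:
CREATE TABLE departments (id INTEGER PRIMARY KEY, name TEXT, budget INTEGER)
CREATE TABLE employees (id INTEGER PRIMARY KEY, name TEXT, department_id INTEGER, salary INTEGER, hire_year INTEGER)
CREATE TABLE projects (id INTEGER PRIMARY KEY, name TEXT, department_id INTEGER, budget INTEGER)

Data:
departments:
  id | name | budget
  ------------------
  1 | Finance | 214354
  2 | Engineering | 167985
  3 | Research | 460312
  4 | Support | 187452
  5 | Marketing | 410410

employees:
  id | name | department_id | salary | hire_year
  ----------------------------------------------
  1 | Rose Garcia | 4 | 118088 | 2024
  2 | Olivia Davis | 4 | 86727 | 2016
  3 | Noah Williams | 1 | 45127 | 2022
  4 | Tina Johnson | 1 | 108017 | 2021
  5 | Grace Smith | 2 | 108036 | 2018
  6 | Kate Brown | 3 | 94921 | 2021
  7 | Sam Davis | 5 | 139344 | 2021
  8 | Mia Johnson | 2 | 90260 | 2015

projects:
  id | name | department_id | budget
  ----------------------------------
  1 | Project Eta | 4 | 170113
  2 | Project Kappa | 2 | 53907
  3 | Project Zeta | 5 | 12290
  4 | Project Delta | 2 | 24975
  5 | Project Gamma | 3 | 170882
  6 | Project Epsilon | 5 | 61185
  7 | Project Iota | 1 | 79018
SELECT name, budget FROM departments WHERE budget > 120101

Execution result:
name | budget
Finance | 214354
Engineering | 167985
Research | 460312
Support | 187452
Marketing | 410410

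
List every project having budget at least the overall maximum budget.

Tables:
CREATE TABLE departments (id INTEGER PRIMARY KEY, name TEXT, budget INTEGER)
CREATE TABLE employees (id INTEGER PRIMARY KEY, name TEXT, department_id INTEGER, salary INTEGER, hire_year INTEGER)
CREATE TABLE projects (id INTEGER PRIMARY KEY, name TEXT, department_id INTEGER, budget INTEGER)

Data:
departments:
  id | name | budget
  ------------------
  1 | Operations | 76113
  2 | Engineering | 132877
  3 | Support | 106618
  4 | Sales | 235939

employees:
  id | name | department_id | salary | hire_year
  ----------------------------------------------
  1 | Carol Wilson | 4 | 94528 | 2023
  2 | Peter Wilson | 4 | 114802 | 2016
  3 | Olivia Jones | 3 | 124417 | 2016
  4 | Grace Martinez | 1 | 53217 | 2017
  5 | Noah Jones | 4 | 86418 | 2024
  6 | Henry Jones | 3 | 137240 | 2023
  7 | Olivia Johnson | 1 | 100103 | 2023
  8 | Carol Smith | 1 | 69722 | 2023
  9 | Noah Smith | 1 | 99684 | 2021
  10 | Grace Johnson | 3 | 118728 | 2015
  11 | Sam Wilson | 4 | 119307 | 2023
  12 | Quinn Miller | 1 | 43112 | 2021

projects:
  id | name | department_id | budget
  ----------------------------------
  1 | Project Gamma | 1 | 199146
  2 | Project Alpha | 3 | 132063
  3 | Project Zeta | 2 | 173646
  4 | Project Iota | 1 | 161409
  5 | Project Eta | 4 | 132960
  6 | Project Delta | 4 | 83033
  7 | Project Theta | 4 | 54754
SELECT name, budget FROM projects WHERE budget >= (SELECT MAX(budget) FROM projects)

Execution result:
name | budget
Project Gamma | 199146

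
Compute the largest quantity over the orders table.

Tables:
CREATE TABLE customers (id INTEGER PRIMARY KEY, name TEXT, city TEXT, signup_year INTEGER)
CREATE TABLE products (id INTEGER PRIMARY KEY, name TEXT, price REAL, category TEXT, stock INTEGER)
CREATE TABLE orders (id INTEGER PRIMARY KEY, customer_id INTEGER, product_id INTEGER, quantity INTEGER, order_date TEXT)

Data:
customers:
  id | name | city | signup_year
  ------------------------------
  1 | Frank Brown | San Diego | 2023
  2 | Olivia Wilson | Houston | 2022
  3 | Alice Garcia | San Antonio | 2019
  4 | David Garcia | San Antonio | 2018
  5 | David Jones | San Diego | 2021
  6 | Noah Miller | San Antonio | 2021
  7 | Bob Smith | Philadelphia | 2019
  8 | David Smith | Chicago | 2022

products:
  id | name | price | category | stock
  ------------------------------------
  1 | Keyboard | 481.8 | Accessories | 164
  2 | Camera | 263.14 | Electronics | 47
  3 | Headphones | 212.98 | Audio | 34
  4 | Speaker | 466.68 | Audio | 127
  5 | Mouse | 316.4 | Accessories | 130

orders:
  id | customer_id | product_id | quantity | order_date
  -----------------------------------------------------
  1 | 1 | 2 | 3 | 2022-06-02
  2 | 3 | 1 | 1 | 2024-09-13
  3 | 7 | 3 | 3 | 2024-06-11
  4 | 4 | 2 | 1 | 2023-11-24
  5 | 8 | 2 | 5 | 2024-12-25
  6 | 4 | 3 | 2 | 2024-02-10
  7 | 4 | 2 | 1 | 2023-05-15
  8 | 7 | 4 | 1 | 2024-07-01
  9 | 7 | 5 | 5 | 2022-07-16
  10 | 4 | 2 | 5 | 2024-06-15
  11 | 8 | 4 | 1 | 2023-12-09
SELECT MAX(quantity) FROM orders

Execution result:
5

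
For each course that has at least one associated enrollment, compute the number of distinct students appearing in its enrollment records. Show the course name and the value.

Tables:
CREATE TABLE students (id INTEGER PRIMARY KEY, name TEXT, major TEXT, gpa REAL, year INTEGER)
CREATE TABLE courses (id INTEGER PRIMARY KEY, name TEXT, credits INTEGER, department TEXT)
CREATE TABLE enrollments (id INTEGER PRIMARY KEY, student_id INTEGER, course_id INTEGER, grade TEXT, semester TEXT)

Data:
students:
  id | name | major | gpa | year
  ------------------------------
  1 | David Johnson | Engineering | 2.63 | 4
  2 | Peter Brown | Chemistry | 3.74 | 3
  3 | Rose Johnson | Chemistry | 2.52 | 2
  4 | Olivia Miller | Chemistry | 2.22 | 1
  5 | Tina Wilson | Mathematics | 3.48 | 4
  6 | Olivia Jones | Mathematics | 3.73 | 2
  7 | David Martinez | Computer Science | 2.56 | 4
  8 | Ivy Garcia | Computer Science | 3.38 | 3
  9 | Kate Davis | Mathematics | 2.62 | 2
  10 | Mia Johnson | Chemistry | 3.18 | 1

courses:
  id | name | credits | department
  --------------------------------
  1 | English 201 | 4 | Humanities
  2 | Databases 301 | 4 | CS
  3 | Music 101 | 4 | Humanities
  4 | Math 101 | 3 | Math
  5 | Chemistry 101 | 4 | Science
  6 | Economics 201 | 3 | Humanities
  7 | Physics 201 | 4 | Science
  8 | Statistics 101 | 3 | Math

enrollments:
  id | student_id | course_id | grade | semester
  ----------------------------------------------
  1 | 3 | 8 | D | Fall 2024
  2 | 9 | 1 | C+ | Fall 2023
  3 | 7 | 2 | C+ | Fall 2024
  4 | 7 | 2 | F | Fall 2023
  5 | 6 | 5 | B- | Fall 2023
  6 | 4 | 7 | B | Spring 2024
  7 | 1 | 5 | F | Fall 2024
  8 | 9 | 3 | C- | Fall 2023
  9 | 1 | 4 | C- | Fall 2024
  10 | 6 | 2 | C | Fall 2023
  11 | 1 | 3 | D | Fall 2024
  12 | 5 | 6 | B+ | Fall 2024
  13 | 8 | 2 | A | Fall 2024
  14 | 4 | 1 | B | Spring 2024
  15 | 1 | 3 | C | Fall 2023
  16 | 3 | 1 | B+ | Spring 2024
SELECT p.name, COUNT(DISTINCT c.student_id) AS distinct_student_count FROM enrollments c JOIN courses p ON c.course_id = p.id GROUP BY p.id, p.name

Execution result:
name | distinct_student_count
English 201 | 3
Databases 301 | 3
Music 101 | 2
Math 101 | 1
Chemistry 101 | 2
Economics 201 | 1
Physics 201 | 1
Statistics 101 | 1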